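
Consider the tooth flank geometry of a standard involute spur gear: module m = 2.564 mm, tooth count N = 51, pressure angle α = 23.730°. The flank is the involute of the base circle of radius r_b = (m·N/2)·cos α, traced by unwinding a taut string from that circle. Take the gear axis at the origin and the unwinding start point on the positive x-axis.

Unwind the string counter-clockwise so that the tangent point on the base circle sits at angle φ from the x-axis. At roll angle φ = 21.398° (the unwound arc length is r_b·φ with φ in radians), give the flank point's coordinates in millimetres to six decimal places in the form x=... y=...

x=63.883779 y=1.024837

pitch radius r_p = m·N/2 = 2.564·51/2 = 65.382000
base radius r_b = r_p·cos α = 65.382000·cos 23.730° = 59.854083
roll angle φ = 21.398° = 0.37346555 rad
x = r_b·(cos φ + φ·sin φ) = 59.854083·(0.93106855 + 0.37346555·0.36484428) = 63.883779
y = r_b·(sin φ − φ·cos φ) = 59.854083·(0.36484428 − 0.37346555·0.93106855) = 1.024837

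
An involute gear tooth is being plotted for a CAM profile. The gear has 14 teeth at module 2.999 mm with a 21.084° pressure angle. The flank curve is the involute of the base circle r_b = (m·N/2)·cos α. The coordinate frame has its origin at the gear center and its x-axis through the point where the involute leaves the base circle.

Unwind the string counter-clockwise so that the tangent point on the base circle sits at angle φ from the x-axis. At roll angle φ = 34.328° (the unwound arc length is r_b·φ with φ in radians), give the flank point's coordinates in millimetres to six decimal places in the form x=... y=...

pitch radius r_p = m·N/2 = 2.999·14/2 = 20.993000
base radius r_b = r_p·cos α = 20.993000·cos 21.084° = 19.587603
roll angle φ = 34.328° = 0.59913663 rad
x = r_b·(cos φ + φ·sin φ) = 19.587603·(0.82582281 + 0.59913663·0.56392969) = 22.793971
y = r_b·(sin φ − φ·cos φ) = 19.587603·(0.56392969 − 0.59913663·0.82582281) = 1.354463

x=22.793971 y=1.354463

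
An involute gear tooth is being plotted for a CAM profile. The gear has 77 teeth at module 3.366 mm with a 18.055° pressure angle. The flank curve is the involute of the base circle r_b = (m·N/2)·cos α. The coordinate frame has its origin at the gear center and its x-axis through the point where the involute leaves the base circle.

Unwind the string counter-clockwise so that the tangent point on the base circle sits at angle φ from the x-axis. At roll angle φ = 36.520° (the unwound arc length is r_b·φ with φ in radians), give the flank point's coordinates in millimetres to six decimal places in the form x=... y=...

pitch radius r_p = m·N/2 = 3.366·77/2 = 129.591000
base radius r_b = r_p·cos α = 129.591000·cos 18.055° = 123.209867
roll angle φ = 36.520° = 0.63739424 rad
x = r_b·(cos φ + φ·sin φ) = 123.209867·(0.80364918 + 0.63739424·0.59510335) = 145.752914
y = r_b·(sin φ − φ·cos φ) = 123.209867·(0.59510335 − 0.63739424·0.80364918) = 10.209415

x=145.752914 y=10.209415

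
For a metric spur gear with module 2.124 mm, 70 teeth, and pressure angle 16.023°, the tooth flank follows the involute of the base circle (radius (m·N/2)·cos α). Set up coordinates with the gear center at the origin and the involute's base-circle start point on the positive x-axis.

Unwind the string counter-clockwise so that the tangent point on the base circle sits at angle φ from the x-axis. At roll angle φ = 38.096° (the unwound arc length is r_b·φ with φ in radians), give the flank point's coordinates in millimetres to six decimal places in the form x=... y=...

x=85.542941 y=6.696385

pitch radius r_p = m·N/2 = 2.124·70/2 = 74.340000
base radius r_b = r_p·cos α = 74.340000·cos 16.023° = 71.451963
roll angle φ = 38.096° = 0.66490063 rad
x = r_b·(cos φ + φ·sin φ) = 71.451963·(0.78697810 + 0.66490063·0.61698094) = 85.542941
y = r_b·(sin φ − φ·cos φ) = 71.451963·(0.61698094 − 0.66490063·0.78697810) = 6.696385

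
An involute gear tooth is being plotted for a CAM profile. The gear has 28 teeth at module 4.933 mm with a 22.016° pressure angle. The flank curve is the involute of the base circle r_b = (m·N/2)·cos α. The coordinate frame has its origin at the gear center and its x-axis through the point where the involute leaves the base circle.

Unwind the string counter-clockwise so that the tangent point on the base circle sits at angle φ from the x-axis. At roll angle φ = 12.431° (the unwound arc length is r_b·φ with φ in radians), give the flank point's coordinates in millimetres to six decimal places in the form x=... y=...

pitch radius r_p = m·N/2 = 4.933·28/2 = 69.062000
base radius r_b = r_p·cos α = 69.062000·cos 22.016° = 64.025944
roll angle φ = 12.431° = 0.21696188 rad
x = r_b·(cos φ + φ·sin φ) = 64.025944·(0.97655595 + 0.21696188·0.21526373) = 65.515186
y = r_b·(sin φ − φ·cos φ) = 64.025944·(0.21526373 − 0.21696188·0.97655595) = 0.216940

x=65.515186 y=0.216940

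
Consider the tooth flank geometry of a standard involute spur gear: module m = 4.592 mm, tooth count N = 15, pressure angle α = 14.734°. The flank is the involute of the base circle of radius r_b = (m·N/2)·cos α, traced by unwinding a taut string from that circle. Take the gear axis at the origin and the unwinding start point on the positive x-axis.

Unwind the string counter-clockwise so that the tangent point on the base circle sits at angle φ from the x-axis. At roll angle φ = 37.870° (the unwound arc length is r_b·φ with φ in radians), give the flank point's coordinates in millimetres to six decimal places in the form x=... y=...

x=39.807406 y=3.067936

pitch radius r_p = m·N/2 = 4.592·15/2 = 34.440000
base radius r_b = r_p·cos α = 34.440000·cos 14.734° = 33.307509
roll angle φ = 37.870° = 0.66095619 rad
x = r_b·(cos φ + φ·sin φ) = 33.307509·(0.78940562 + 0.66095619·0.61387195) = 39.807406
y = r_b·(sin φ − φ·cos φ) = 33.307509·(0.61387195 − 0.66095619·0.78940562) = 3.067936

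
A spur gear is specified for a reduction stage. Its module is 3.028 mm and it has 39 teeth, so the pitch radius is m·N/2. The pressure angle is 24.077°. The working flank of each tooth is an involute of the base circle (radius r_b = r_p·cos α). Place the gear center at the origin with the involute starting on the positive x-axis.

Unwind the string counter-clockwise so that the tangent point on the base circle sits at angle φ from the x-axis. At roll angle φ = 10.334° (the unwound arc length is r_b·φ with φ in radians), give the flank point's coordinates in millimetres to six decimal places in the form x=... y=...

x=54.778606 y=0.105090

pitch radius r_p = m·N/2 = 3.028·39/2 = 59.046000
base radius r_b = r_p·cos α = 59.046000·cos 24.077° = 53.908881
roll angle φ = 10.334° = 0.18036232 rad
x = r_b·(cos φ + φ·sin φ) = 53.908881·(0.98377876 + 0.18036232·0.17938603) = 54.778606
y = r_b·(sin φ − φ·cos φ) = 53.908881·(0.17938603 − 0.18036232·0.98377876) = 0.105090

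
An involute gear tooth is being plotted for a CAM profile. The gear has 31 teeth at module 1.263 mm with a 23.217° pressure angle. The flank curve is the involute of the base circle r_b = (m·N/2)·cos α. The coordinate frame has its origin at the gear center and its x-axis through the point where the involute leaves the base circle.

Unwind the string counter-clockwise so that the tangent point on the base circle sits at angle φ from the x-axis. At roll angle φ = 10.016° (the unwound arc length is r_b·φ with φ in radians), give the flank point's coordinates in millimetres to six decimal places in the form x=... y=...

x=18.263966 y=0.031939

pitch radius r_p = m·N/2 = 1.263·31/2 = 19.576500
base radius r_b = r_p·cos α = 19.576500·cos 23.217° = 17.991164
roll angle φ = 10.016° = 0.17481218 rad
x = r_b·(cos φ + φ·sin φ) = 17.991164·(0.98475922 + 0.17481218·0.17392318) = 18.263966
y = r_b·(sin φ − φ·cos φ) = 17.991164·(0.17392318 − 0.17481218·0.98475922) = 0.031939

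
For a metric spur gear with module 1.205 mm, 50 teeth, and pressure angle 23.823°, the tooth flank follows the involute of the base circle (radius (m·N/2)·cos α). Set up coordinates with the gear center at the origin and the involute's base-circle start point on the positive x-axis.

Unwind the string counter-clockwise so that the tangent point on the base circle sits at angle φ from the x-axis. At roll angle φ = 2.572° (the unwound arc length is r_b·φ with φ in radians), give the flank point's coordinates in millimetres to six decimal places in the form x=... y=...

pitch radius r_p = m·N/2 = 1.205·50/2 = 30.125000
base radius r_b = r_p·cos α = 30.125000·cos 23.823° = 27.558278
roll angle φ = 2.572° = 0.04488987 rad
x = r_b·(cos φ + φ·sin φ) = 27.558278·(0.99899262 + 0.04488987·0.04487479) = 27.586030
y = r_b·(sin φ − φ·cos φ) = 27.558278·(0.04487479 − 0.04488987·0.99899262) = 0.000831

x=27.586030 y=0.000831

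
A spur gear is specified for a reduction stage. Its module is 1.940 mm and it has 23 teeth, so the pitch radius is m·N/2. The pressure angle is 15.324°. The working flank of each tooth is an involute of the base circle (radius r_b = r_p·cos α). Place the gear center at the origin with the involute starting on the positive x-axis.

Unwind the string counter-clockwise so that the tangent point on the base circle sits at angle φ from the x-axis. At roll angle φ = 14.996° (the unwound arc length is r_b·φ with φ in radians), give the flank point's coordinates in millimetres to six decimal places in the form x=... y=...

pitch radius r_p = m·N/2 = 1.940·23/2 = 22.310000
base radius r_b = r_p·cos α = 22.310000·cos 15.324° = 21.516808
roll angle φ = 14.996° = 0.26172957 rad
x = r_b·(cos φ + φ·sin φ) = 21.516808·(0.96594389 + 0.26172957·0.25875161) = 22.241211
y = r_b·(sin φ − φ·cos φ) = 21.516808·(0.25875161 − 0.26172957·0.96594389) = 0.127714

x=22.241211 y=0.127714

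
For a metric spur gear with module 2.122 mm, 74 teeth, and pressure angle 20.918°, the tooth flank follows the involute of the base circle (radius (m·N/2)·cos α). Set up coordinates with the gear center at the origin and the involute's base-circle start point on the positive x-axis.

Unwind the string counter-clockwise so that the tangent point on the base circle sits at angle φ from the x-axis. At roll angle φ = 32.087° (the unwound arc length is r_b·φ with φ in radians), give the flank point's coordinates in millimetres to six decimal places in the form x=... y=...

x=83.953777 y=4.160570

pitch radius r_p = m·N/2 = 2.122·74/2 = 78.514000
base radius r_b = r_p·cos α = 78.514000·cos 20.918° = 73.339327
roll angle φ = 32.087° = 0.56002380 rad
x = r_b·(cos φ + φ·sin φ) = 73.339327·(0.84724247 + 0.56002380·0.53120636) = 83.953777
y = r_b·(sin φ − φ·cos φ) = 73.339327·(0.53120636 − 0.56002380·0.84724247) = 4.160570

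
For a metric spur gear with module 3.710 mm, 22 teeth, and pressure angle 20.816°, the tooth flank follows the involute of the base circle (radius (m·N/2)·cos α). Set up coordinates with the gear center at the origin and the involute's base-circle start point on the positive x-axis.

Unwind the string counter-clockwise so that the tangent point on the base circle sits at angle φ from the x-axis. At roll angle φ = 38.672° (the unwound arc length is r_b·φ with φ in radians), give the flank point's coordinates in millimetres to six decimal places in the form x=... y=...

x=45.870342 y=3.734535

pitch radius r_p = m·N/2 = 3.710·22/2 = 40.810000
base radius r_b = r_p·cos α = 40.810000·cos 20.816° = 38.146187
roll angle φ = 38.672° = 0.67495373 rad
x = r_b·(cos φ + φ·sin φ) = 38.146187·(0.78073587 + 0.67495373·0.62486119) = 45.870342
y = r_b·(sin φ − φ·cos φ) = 38.146187·(0.62486119 − 0.67495373·0.78073587) = 3.734535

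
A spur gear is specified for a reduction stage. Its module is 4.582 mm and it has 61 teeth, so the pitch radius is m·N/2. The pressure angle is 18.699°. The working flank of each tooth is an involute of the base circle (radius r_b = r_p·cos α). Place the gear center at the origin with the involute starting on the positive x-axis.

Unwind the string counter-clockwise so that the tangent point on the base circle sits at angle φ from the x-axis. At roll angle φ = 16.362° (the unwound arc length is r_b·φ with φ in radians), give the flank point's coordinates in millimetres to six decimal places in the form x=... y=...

x=137.662427 y=1.019244

pitch radius r_p = m·N/2 = 4.582·61/2 = 139.751000
base radius r_b = r_p·cos α = 139.751000·cos 18.699° = 132.374366
roll angle φ = 16.362° = 0.28557077 rad
x = r_b·(cos φ + φ·sin φ) = 132.374366·(0.95950102 + 0.28557077·0.28170515) = 137.662427
y = r_b·(sin φ − φ·cos φ) = 132.374366·(0.28170515 − 0.28557077·0.95950102) = 1.019244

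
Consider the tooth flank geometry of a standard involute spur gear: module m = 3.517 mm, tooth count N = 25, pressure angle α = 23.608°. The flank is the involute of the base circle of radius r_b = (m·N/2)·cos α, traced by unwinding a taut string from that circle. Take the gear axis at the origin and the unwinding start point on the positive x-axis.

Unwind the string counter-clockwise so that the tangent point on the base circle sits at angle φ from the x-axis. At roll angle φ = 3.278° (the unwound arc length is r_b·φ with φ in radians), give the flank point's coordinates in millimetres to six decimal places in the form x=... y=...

pitch radius r_p = m·N/2 = 3.517·25/2 = 43.962500
base radius r_b = r_p·cos α = 43.962500·cos 23.608° = 40.283139
roll angle φ = 3.278° = 0.05721189 rad
x = r_b·(cos φ + φ·sin φ) = 40.283139·(0.99836385 + 0.05721189·0.05718069) = 40.349012
y = r_b·(sin φ − φ·cos φ) = 40.283139·(0.05718069 − 0.05721189·0.99836385) = 0.002514

x=40.349012 y=0.002514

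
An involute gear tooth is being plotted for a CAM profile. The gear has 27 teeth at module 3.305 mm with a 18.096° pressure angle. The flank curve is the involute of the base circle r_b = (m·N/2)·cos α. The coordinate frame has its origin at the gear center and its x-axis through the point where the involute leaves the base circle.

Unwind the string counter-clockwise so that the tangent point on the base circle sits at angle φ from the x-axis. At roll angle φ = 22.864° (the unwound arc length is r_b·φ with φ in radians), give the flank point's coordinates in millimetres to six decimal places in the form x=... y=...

x=45.654142 y=0.884118

pitch radius r_p = m·N/2 = 3.305·27/2 = 44.617500
base radius r_b = r_p·cos α = 44.617500·cos 18.096° = 42.410603
roll angle φ = 22.864° = 0.39905208 rad
x = r_b·(cos φ + φ·sin φ) = 42.410603·(0.92142972 + 0.39905208·0.38854508) = 45.654142
y = r_b·(sin φ − φ·cos φ) = 42.410603·(0.38854508 − 0.39905208·0.92142972) = 0.884118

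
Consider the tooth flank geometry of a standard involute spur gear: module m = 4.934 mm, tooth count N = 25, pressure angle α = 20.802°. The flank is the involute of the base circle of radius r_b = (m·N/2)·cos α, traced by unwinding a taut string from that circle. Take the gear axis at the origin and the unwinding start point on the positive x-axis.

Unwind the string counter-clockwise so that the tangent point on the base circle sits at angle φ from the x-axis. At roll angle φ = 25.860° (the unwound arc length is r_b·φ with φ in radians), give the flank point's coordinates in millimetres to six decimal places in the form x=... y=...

pitch radius r_p = m·N/2 = 4.934·25/2 = 61.675000
base radius r_b = r_p·cos α = 61.675000·cos 20.802° = 57.654609
roll angle φ = 25.860° = 0.45134214 rad
x = r_b·(cos φ + φ·sin φ) = 57.654609·(0.89986250 + 0.45134214·0.43617367) = 63.231313
y = r_b·(sin φ − φ·cos φ) = 57.654609·(0.43617367 − 0.45134214·0.89986250) = 1.731241

x=63.231313 y=1.731241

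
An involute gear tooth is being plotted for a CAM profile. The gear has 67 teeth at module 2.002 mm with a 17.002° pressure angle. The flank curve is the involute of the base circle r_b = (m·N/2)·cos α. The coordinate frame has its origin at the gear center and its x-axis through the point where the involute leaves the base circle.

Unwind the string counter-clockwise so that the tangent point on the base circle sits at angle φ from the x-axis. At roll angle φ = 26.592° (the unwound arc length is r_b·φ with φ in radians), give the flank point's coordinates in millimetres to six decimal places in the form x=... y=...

x=70.675852 y=2.091609

pitch radius r_p = m·N/2 = 2.002·67/2 = 67.067000
base radius r_b = r_p·cos α = 67.067000·cos 17.002° = 64.135807
roll angle φ = 26.592° = 0.46411795 rad
x = r_b·(cos φ + φ·sin φ) = 64.135807·(0.89421675 + 0.46411795·0.44763424) = 70.675852
y = r_b·(sin φ − φ·cos φ) = 64.135807·(0.44763424 − 0.46411795·0.89421675) = 2.091609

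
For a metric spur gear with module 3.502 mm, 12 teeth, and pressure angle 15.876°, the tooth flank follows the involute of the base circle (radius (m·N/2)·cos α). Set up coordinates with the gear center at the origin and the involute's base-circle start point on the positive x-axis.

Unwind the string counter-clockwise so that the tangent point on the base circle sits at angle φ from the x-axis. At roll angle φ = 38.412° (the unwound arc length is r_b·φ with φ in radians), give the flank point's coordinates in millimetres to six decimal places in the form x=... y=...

pitch radius r_p = m·N/2 = 3.502·12/2 = 21.012000
base radius r_b = r_p·cos α = 21.012000·cos 15.876° = 20.210518
roll angle φ = 38.412° = 0.67041587 rad
x = r_b·(cos φ + φ·sin φ) = 20.210518·(0.78356335 + 0.67041587·0.62131190) = 24.254657
y = r_b·(sin φ − φ·cos φ) = 20.210518·(0.62131190 − 0.67041587·0.78356335) = 1.940181

x=24.254657 y=1.940181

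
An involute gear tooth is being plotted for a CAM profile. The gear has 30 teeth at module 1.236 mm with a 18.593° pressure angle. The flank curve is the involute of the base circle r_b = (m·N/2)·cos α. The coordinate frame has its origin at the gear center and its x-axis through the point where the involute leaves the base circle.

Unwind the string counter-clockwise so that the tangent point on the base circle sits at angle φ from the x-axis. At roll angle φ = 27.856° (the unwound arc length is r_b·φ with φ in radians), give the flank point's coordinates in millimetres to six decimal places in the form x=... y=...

pitch radius r_p = m·N/2 = 1.236·30/2 = 18.540000
base radius r_b = r_p·cos α = 18.540000·cos 18.593° = 17.572349
roll angle φ = 27.856° = 0.48617892 rad
x = r_b·(cos φ + φ·sin φ) = 17.572349·(0.88412471 + 0.48617892·0.46725099) = 19.528016
y = r_b·(sin φ − φ·cos φ) = 17.572349·(0.46725099 − 0.48617892·0.88412471) = 0.657350

x=19.528016 y=0.657350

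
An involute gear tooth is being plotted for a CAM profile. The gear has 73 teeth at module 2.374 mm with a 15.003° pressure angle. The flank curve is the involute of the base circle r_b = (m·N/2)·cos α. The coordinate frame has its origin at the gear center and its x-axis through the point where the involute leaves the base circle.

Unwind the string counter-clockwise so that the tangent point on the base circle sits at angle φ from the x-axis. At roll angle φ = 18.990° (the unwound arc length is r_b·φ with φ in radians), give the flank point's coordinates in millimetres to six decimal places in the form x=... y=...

pitch radius r_p = m·N/2 = 2.374·73/2 = 86.651000
base radius r_b = r_p·cos α = 86.651000·cos 15.003° = 83.697264
roll angle φ = 18.990° = 0.33143802 rad
x = r_b·(cos φ + φ·sin φ) = 83.697264·(0.94557538 + 0.33143802·0.32540313) = 88.168904
y = r_b·(sin φ − φ·cos φ) = 83.697264·(0.32540313 − 0.33143802·0.94557538) = 1.004659

x=88.168904 y=1.004659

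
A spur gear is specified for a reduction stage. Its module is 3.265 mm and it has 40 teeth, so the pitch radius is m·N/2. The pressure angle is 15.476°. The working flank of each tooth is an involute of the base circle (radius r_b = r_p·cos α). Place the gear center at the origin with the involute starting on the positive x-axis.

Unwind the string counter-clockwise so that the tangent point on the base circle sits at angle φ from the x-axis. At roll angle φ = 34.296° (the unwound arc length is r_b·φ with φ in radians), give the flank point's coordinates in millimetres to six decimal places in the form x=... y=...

pitch radius r_p = m·N/2 = 3.265·40/2 = 65.300000
base radius r_b = r_p·cos α = 65.300000·cos 15.476° = 62.932373
roll angle φ = 34.296° = 0.59857812 rad
x = r_b·(cos φ + φ·sin φ) = 62.932373·(0.82613763 + 0.59857812·0.56346838) = 73.216622
y = r_b·(sin φ − φ·cos φ) = 62.932373·(0.56346838 − 0.59857812·0.82613763) = 4.339846

x=73.216622 y=4.339846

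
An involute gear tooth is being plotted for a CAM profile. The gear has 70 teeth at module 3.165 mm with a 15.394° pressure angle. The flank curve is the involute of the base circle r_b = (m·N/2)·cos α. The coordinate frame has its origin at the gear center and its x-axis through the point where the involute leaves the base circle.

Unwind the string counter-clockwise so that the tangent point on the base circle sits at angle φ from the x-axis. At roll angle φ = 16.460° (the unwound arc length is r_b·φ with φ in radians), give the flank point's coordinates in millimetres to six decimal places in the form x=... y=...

x=111.117392 y=0.837117

pitch radius r_p = m·N/2 = 3.165·70/2 = 110.775000
base radius r_b = r_p·cos α = 110.775000·cos 15.394° = 106.800748
roll angle φ = 16.460° = 0.28728119 rad
x = r_b·(cos φ + φ·sin φ) = 106.800748·(0.95901778 + 0.28728119·0.28334589) = 111.117392
y = r_b·(sin φ − φ·cos φ) = 106.800748·(0.28334589 − 0.28728119·0.95901778) = 0.837117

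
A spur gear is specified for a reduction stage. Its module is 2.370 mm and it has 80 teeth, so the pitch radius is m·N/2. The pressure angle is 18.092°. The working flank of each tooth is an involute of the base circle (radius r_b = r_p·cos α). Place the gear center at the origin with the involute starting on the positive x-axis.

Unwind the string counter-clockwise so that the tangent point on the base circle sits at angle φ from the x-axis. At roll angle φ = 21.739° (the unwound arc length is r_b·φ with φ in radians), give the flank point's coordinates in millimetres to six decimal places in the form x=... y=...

x=96.367643 y=1.617157

pitch radius r_p = m·N/2 = 2.370·80/2 = 94.800000
base radius r_b = r_p·cos α = 94.800000·cos 18.092° = 90.113003
roll angle φ = 21.739° = 0.37941713 rad
x = r_b·(cos φ + φ·sin φ) = 90.113003·(0.92888068 + 0.37941713·0.37037911) = 96.367643
y = r_b·(sin φ − φ·cos φ) = 90.113003·(0.37037911 − 0.37941713·0.92888068) = 1.617157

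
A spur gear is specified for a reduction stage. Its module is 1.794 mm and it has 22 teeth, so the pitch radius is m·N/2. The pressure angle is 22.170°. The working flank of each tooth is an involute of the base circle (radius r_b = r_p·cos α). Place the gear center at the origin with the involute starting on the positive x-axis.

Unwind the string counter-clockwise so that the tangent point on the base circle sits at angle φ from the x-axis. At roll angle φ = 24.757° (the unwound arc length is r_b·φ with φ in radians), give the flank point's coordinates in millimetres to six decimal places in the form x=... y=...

x=19.902225 y=0.482317

pitch radius r_p = m·N/2 = 1.794·22/2 = 19.734000
base radius r_b = r_p·cos α = 19.734000·cos 22.170° = 18.275032
roll angle φ = 24.757° = 0.43209116 rad
x = r_b·(cos φ + φ·sin φ) = 18.275032·(0.90809202 + 0.43209116·0.41877069) = 19.902225
y = r_b·(sin φ − φ·cos φ) = 18.275032·(0.41877069 − 0.43209116·0.90809202) = 0.482317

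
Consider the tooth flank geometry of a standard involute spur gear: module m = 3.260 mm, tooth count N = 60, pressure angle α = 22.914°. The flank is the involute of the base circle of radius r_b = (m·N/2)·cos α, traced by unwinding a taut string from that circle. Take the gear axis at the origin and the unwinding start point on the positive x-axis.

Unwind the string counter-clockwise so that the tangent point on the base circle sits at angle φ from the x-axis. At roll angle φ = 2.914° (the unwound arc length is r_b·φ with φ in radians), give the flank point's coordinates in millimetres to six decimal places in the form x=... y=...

pitch radius r_p = m·N/2 = 3.260·60/2 = 97.800000
base radius r_b = r_p·cos α = 97.800000·cos 22.914° = 90.082631
roll angle φ = 2.914° = 0.05085889 rad
x = r_b·(cos φ + φ·sin φ) = 90.082631·(0.99870697 + 0.05085889·0.05083697) = 90.199061
y = r_b·(sin φ − φ·cos φ) = 90.082631·(0.05083697 − 0.05085889·0.99870697) = 0.003949

x=90.199061 y=0.003949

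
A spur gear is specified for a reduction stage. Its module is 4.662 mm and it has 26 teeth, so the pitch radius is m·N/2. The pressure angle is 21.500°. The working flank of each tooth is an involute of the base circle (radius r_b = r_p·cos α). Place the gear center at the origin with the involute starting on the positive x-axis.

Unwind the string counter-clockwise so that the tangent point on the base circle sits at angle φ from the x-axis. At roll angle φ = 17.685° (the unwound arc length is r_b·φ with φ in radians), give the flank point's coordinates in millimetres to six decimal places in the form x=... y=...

x=59.011385 y=0.547490

pitch radius r_p = m·N/2 = 4.662·26/2 = 60.606000
base radius r_b = r_p·cos α = 60.606000·cos 21.500° = 56.388887
roll angle φ = 17.685° = 0.30866148 rad
x = r_b·(cos φ + φ·sin φ) = 56.388887·(0.95274104 + 0.30866148·0.30378364) = 59.011385
y = r_b·(sin φ − φ·cos φ) = 56.388887·(0.30378364 − 0.30866148·0.95274104) = 0.547490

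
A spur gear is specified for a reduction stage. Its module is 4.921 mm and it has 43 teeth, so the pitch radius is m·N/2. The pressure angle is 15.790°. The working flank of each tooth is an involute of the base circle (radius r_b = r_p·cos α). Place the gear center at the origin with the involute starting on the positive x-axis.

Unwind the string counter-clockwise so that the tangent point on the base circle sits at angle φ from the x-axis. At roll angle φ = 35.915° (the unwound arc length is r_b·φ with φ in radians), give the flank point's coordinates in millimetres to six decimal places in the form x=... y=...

x=119.888372 y=8.034593

pitch radius r_p = m·N/2 = 4.921·43/2 = 105.801500
base radius r_b = r_p·cos α = 105.801500·cos 15.790° = 101.809133
roll angle φ = 35.915° = 0.62683500 rad
x = r_b·(cos φ + φ·sin φ) = 101.809133·(0.80988810 + 0.62683500·0.58658441) = 119.888372
y = r_b·(sin φ − φ·cos φ) = 101.809133·(0.58658441 − 0.62683500·0.80988810) = 8.034593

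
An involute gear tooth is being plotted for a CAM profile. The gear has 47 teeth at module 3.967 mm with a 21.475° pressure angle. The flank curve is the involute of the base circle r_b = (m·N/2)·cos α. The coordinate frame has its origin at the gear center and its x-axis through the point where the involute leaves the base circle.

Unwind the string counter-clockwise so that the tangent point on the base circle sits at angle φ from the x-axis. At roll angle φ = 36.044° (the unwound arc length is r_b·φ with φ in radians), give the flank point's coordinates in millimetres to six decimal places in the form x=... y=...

pitch radius r_p = m·N/2 = 3.967·47/2 = 93.224500
base radius r_b = r_p·cos α = 93.224500·cos 21.475° = 86.752612
roll angle φ = 36.044° = 0.62908648 rad
x = r_b·(cos φ + φ·sin φ) = 86.752612·(0.80856537 + 0.62908648·0.58840636) = 102.257373
y = r_b·(sin φ − φ·cos φ) = 86.752612·(0.58840636 − 0.62908648·0.80856537) = 6.918419

x=102.257373 y=6.918419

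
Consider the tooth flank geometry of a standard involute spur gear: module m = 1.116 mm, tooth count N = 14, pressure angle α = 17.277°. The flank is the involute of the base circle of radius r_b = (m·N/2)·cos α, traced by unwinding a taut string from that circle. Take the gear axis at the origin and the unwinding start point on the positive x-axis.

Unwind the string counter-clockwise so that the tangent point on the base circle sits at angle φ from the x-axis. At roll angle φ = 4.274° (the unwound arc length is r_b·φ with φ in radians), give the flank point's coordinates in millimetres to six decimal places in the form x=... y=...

x=7.480249 y=0.001032

pitch radius r_p = m·N/2 = 1.116·14/2 = 7.812000
base radius r_b = r_p·cos α = 7.812000·cos 17.277° = 7.459523
roll angle φ = 4.274° = 0.07459537 rad
x = r_b·(cos φ + φ·sin φ) = 7.459523·(0.99721906 + 0.07459537·0.07452621) = 7.480249
y = r_b·(sin φ − φ·cos φ) = 7.459523·(0.07452621 − 0.07459537·0.99721906) = 0.001032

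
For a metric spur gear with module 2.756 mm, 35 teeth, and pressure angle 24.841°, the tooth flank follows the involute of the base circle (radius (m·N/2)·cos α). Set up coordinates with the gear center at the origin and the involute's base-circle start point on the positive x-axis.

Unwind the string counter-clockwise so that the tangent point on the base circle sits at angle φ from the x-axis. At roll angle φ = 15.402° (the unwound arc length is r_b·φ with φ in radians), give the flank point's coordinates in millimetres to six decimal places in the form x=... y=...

x=45.320531 y=0.281354

pitch radius r_p = m·N/2 = 2.756·35/2 = 48.230000
base radius r_b = r_p·cos α = 48.230000·cos 24.841° = 43.767620
roll angle φ = 15.402° = 0.26881561 rad
x = r_b·(cos φ + φ·sin φ) = 43.767620·(0.96408613 + 0.26881561·0.26558977) = 45.320531
y = r_b·(sin φ − φ·cos φ) = 43.767620·(0.26558977 − 0.26881561·0.96408613) = 0.281354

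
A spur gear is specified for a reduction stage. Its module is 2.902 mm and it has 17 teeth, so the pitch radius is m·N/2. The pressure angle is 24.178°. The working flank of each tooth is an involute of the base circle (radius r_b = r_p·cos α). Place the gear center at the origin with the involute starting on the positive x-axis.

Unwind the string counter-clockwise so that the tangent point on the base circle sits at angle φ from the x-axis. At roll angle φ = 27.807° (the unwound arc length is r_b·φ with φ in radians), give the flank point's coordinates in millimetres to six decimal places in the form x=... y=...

x=24.999308 y=0.837438

pitch radius r_p = m·N/2 = 2.902·17/2 = 24.667000
base radius r_b = r_p·cos α = 24.667000·cos 24.178° = 22.503148
roll angle φ = 27.807° = 0.48532371 rad
x = r_b·(cos φ + φ·sin φ) = 22.503148·(0.88452399 + 0.48532371·0.46649471) = 24.999308
y = r_b·(sin φ − φ·cos φ) = 22.503148·(0.46649471 − 0.48532371·0.88452399) = 0.837438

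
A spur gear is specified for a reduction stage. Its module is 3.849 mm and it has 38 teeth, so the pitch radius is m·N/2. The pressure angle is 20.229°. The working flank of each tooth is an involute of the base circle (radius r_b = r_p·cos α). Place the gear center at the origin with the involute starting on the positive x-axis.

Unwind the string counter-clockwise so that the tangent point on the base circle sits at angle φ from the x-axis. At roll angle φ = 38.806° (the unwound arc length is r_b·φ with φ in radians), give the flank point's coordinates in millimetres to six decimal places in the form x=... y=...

pitch radius r_p = m·N/2 = 3.849·38/2 = 73.131000
base radius r_b = r_p·cos α = 73.131000·cos 20.229° = 68.620143
roll angle φ = 38.806° = 0.67729247 rad
x = r_b·(cos φ + φ·sin φ) = 68.620143·(0.77927234 + 0.67729247·0.62668542) = 82.599553
y = r_b·(sin φ − φ·cos φ) = 68.620143·(0.62668542 − 0.67729247·0.77927234) = 6.785855

x=82.599553 y=6.785855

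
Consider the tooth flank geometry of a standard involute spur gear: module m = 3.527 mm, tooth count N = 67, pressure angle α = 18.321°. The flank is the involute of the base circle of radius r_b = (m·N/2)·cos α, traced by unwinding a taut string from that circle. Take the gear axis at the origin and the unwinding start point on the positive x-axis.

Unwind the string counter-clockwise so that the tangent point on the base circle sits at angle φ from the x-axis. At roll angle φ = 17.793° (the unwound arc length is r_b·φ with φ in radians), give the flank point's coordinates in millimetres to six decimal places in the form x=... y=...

pitch radius r_p = m·N/2 = 3.527·67/2 = 118.154500
base radius r_b = r_p·cos α = 118.154500·cos 18.321° = 112.165287
roll angle φ = 17.793° = 0.31054643 rad
x = r_b·(cos φ + φ·sin φ) = 112.165287·(0.95216673 + 0.31054643·0.30557898) = 117.444144
y = r_b·(sin φ − φ·cos φ) = 112.165287·(0.30557898 − 0.31054643·0.95216673) = 1.108978

x=117.444144 y=1.108978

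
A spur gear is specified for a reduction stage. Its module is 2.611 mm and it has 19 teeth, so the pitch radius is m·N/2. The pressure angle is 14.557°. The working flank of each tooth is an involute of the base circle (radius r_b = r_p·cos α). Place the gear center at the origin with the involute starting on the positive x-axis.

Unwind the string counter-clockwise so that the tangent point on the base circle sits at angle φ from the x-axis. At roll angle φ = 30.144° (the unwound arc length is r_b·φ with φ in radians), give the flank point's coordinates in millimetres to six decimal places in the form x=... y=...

x=27.104481 y=1.133456

pitch radius r_p = m·N/2 = 2.611·19/2 = 24.804500
base radius r_b = r_p·cos α = 24.804500·cos 14.557° = 24.008228
roll angle φ = 30.144° = 0.52611205 rad
x = r_b·(cos φ + φ·sin φ) = 24.008228·(0.86476603 + 0.52611205·0.50217498) = 27.104481
y = r_b·(sin φ − φ·cos φ) = 24.008228·(0.50217498 − 0.52611205·0.86476603) = 1.133456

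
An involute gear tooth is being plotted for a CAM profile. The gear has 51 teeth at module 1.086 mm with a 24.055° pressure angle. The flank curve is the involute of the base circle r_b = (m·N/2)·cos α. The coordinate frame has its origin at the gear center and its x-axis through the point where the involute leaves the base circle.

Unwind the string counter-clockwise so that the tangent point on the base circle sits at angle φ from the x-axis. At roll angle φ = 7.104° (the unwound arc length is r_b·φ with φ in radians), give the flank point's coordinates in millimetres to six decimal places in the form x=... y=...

x=25.481621 y=0.016042

pitch radius r_p = m·N/2 = 1.086·51/2 = 27.693000
base radius r_b = r_p·cos α = 27.693000·cos 24.055° = 25.287990
roll angle φ = 7.104° = 0.12398819 rad
x = r_b·(cos φ + φ·sin φ) = 25.287990·(0.99232331 + 0.12398819·0.12367075) = 25.481621
y = r_b·(sin φ − φ·cos φ) = 25.287990·(0.12367075 − 0.12398819·0.99232331) = 0.016042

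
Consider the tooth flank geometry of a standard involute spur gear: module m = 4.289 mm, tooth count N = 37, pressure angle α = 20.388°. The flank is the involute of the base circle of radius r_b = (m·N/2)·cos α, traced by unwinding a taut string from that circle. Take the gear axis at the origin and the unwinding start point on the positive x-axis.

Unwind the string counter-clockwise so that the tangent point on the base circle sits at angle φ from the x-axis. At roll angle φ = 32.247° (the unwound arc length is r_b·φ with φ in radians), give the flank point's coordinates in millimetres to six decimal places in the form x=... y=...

pitch radius r_p = m·N/2 = 4.289·37/2 = 79.346500
base radius r_b = r_p·cos α = 79.346500·cos 20.388° = 74.375836
roll angle φ = 32.247° = 0.56281632 rad
x = r_b·(cos φ + φ·sin φ) = 74.375836·(0.84575576 + 0.56281632·0.53357023) = 85.239007
y = r_b·(sin φ − φ·cos φ) = 74.375836·(0.53357023 − 0.56281632·0.84575576) = 4.281451

x=85.239007 y=4.281451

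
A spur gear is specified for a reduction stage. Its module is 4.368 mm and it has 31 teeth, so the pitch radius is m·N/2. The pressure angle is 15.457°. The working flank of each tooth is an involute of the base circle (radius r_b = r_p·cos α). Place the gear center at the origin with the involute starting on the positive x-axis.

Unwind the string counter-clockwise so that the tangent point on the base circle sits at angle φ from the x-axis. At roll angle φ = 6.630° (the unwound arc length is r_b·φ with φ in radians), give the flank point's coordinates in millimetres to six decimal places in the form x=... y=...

pitch radius r_p = m·N/2 = 4.368·31/2 = 67.704000
base radius r_b = r_p·cos α = 67.704000·cos 15.457° = 65.255197
roll angle φ = 6.630° = 0.11571533 rad
x = r_b·(cos φ + φ·sin φ) = 65.255197·(0.99331245 + 0.11571533·0.11545726) = 65.690620
y = r_b·(sin φ − φ·cos φ) = 65.255197·(0.11545726 − 0.11571533·0.99331245) = 0.033658

x=65.690620 y=0.033658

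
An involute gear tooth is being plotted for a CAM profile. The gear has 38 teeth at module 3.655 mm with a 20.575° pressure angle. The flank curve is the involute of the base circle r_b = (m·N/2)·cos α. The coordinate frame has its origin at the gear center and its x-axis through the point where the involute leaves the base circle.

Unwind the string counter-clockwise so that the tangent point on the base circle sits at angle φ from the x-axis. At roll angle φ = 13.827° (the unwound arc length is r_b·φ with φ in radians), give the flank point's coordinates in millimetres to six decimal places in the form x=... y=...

pitch radius r_p = m·N/2 = 3.655·38/2 = 69.445000
base radius r_b = r_p·cos α = 69.445000·cos 20.575° = 65.015309
roll angle φ = 13.827° = 0.24132668 rad
x = r_b·(cos φ + φ·sin φ) = 65.015309·(0.97102177 + 0.24132668·0.23899107) = 66.881033
y = r_b·(sin φ − φ·cos φ) = 65.015309·(0.23899107 − 0.24132668·0.97102177) = 0.302816

x=66.881033 y=0.302816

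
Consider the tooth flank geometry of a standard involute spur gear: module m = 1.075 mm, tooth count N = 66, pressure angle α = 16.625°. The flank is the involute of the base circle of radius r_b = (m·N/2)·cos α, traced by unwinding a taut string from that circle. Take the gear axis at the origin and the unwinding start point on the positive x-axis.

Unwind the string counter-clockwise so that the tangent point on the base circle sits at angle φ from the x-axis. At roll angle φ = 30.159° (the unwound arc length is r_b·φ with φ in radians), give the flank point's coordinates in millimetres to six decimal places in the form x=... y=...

pitch radius r_p = m·N/2 = 1.075·66/2 = 35.475000
base radius r_b = r_p·cos α = 35.475000·cos 16.625° = 33.992068
roll angle φ = 30.159° = 0.52637385 rad
x = r_b·(cos φ + φ·sin φ) = 33.992068·(0.86463453 + 0.52637385·0.50240136) = 38.379950
y = r_b·(sin φ − φ·cos φ) = 33.992068·(0.50240136 − 0.52637385·0.86463453) = 1.607157

x=38.379950 y=1.607157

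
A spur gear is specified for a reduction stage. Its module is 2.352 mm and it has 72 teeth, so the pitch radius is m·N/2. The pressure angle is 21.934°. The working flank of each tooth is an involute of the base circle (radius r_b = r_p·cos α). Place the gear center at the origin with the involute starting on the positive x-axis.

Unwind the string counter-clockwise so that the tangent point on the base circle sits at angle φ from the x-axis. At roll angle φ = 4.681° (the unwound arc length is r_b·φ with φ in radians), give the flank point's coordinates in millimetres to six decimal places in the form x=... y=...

pitch radius r_p = m·N/2 = 2.352·72/2 = 84.672000
base radius r_b = r_p·cos α = 84.672000·cos 21.934° = 78.542997
roll angle φ = 4.681° = 0.08169886 rad
x = r_b·(cos φ + φ·sin φ) = 78.542997·(0.99666450 + 0.08169886·0.08160801) = 78.804685
y = r_b·(sin φ − φ·cos φ) = 78.542997·(0.08160801 − 0.08169886·0.99666450) = 0.014267

x=78.804685 y=0.014267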